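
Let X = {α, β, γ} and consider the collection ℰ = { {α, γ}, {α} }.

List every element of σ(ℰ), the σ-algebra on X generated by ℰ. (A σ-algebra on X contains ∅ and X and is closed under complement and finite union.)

Start: ℰ ∪ {∅, X} = { ∅, {α}, {α, γ}, X }.
Iteration 1. New:
  {β}  = ᶜ of {α, γ}
  {β, γ}  = ᶜ of {α}
Iteration 2 (1 new):
  {α, β}  = {β} ∪ {α}
Iteration 3. New:
  {γ}  = ᶜ of {α, β}
Iteration 4: closed — nothing new.

Therefore σ(ℰ) = { ∅, {α}, {β}, {γ}, {α, β}, {α, γ}, {β, γ}, X } (|σ(ℰ)| = 8).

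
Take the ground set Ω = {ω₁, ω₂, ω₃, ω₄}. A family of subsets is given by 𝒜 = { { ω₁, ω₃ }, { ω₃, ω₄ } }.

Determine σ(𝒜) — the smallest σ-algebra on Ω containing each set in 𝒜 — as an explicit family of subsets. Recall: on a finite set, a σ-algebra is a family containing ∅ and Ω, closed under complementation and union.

Take S₀ = 𝒜 ∪ {∅, Ω} = { {}, { ω₁, ω₃ }, { ω₃, ω₄ }, Ω }.
Round 1 adds 3:
  { ω₁, ω₂ }  = { ω₃, ω₄ }ᶜ
  { ω₂, ω₄ }  = { ω₁, ω₃ }ᶜ
  { ω₁, ω₃, ω₄ }  = { ω₁, ω₃ } ∪ { ω₃, ω₄ }
  |family| = 7
Round 2 adds 4:
  { ω₂ }  = { ω₁, ω₃, ω₄ }ᶜ
  { ω₁, ω₂, ω₃ }  = { ω₁, ω₂ } ∪ { ω₁, ω₃ }
  { ω₁, ω₂, ω₄ }  = { ω₁, ω₂ } ∪ { ω₂, ω₄ }
  { ω₂, ω₃, ω₄ }  = { ω₃, ω₄ } ∪ { ω₂, ω₄ }
  |family| = 11
Round 3 adds 3:
  { ω₁ }  = { ω₂, ω₃, ω₄ }ᶜ
  { ω₃ }  = { ω₁, ω₂, ω₄ }ᶜ
  { ω₄ }  = { ω₁, ω₂, ω₃ }ᶜ
  |family| = 14
Round 4 (2 new):
  { ω₁, ω₄ }  = { ω₄ } ∪ { ω₁ }
  { ω₂, ω₃ }  = { ω₃ } ∪ { ω₂ }
  |family| = 16
Round 5: already closed under ᶜ and ∪.

|σ(𝒜)| = 16.  σ(𝒜) = { {}, { ω₁ }, { ω₂ }, { ω₃ }, { ω₄ }, { ω₁, ω₂ }, { ω₁, ω₃ }, { ω₁, ω₄ }, { ω₂, ω₃ }, { ω₂, ω₄ }, { ω₃, ω₄ }, { ω₁, ω₂, ω₃ }, { ω₁, ω₂, ω₄ }, { ω₁, ω₃, ω₄ }, { ω₂, ω₃, ω₄ }, Ω }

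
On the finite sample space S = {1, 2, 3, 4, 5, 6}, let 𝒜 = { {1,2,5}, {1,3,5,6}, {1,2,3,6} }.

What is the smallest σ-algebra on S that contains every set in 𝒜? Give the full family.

Begin from { ∅, {1,2,5}, {1,2,3,6}, {1,3,5,6}, S } (that is, 𝒜 plus ∅ and S).
Step 1 adds 4:
  {2,4}  = ᶜ of {1,3,5,6}
  {4,5}  = ᶜ of {1,2,3,6}
  {3,4,6}  = ᶜ of {1,2,5}
  {1,2,3,5,6}  = {1,3,5,6} ∪ {1,2,5}
Step 2. New:
  {4}  = ᶜ of {1,2,3,5,6}
  {2,4,5}  = {4,5} ∪ {2,4}
  {1,2,4,5}  = {4,5} ∪ {1,2,5}
  {2,3,4,6}  = {3,4,6} ∪ {2,4}
  {3,4,5,6}  = {4,5} ∪ {3,4,6}
  {1,2,3,4,6}  = {1,2,3,6} ∪ {3,4,6}
  {1,3,4,5,6}  = {1,3,5,6} ∪ {4,5}
Step 3 adds 7:
  {2}  = ᶜ of {1,3,4,5,6}
  {5}  = ᶜ of {1,2,3,4,6}
  {1,2}  = ᶜ of {3,4,5,6}
  {1,5}  = ᶜ of {2,3,4,6}
  {3,6}  = ᶜ of {1,2,4,5}
  {1,3,6}  = ᶜ of {2,4,5}
  {2,3,4,5,6}  = {4,5} ∪ {2,3,4,6}
Step 4 (7 new):
  {1}  = ᶜ of {2,3,4,5,6}
  {2,5}  = {2} ∪ {5}
  {1,2,4}  = {1,2} ∪ {4}
  {1,4,5}  = {4,5} ∪ {1,5}
  {2,3,6}  = {2} ∪ {3,6}
  {3,5,6}  = {5} ∪ {3,6}
  {1,3,4,6}  = {1,3,6} ∪ {4}
Step 5 adds 2:
  {1,4}  = {1} ∪ {4}
  {2,3,5,6}  = {2,5} ∪ {2,3,6}
After Step 6 the family is unchanged; done.

Therefore σ(𝒜) = { ∅, {1}, {2}, {4}, {5}, {1,2}, {1,4}, {1,5}, {2,4}, {2,5}, {3,6}, {4,5}, {1,2,4}, {1,2,5}, {1,3,6}, {1,4,5}, {2,3,6}, {2,4,5}, {3,4,6}, {3,5,6}, {1,2,3,6}, {1,2,4,5}, {1,3,4,6}, {1,3,5,6}, {2,3,4,6}, {2,3,5,6}, {3,4,5,6}, {1,2,3,4,6}, {1,2,3,5,6}, {1,3,4,5,6}, {2,3,4,5,6}, S } (|σ(𝒜)| = 32).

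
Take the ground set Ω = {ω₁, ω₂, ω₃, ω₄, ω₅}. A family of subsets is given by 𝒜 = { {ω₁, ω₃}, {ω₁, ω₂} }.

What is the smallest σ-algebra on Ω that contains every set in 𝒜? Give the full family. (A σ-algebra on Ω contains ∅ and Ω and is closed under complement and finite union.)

Seed the family with 𝒜 together with ∅ and Ω: { ∅, {ω₁, ω₂}, {ω₁, ω₃}, Ω }.
Step 1. New:
  {ω₁, ω₂, ω₃}  = {ω₁, ω₂} ∪ {ω₁, ω₃}
  {ω₂, ω₄, ω₅}  = {ω₁, ω₃}ᶜ
  {ω₃, ω₄, ω₅}  = {ω₁, ω₂}ᶜ
  [7 total]
Step 2 adds 4:
  {ω₄, ω₅}  = {ω₁, ω₂, ω₃}ᶜ
  {ω₁, ω₂, ω₄, ω₅}  = {ω₁, ω₂} ∪ {ω₂, ω₄, ω₅}
  {ω₁, ω₃, ω₄, ω₅}  = {ω₃, ω₄, ω₅} ∪ {ω₁, ω₃}
  {ω₂, ω₃, ω₄, ω₅}  = {ω₃, ω₄, ω₅} ∪ {ω₂, ω₄, ω₅}
  [11 total]
Step 3. New:
  {ω₁}  = {ω₂, ω₃, ω₄, ω₅}ᶜ
  {ω₂}  = {ω₁, ω₃, ω₄, ω₅}ᶜ
  {ω₃}  = {ω₁, ω₂, ω₄, ω₅}ᶜ
  [14 total]
Step 4. New:
  {ω₂, ω₃}  = {ω₃} ∪ {ω₂}
  {ω₁, ω₄, ω₅}  = {ω₄, ω₅} ∪ {ω₁}
  [16 total]
Step 5: closed — nothing new.

Hence σ(𝒜) has 16 members: { ∅, {ω₁}, {ω₂}, {ω₃}, {ω₁, ω₂}, {ω₁, ω₃}, {ω₂, ω₃}, {ω₄, ω₅}, {ω₁, ω₂, ω₃}, {ω₁, ω₄, ω₅}, {ω₂, ω₄, ω₅}, {ω₃, ω₄, ω₅}, {ω₁, ω₂, ω₄, ω₅}, {ω₁, ω₃, ω₄, ω₅}, {ω₂, ω₃, ω₄, ω₅}, Ω }.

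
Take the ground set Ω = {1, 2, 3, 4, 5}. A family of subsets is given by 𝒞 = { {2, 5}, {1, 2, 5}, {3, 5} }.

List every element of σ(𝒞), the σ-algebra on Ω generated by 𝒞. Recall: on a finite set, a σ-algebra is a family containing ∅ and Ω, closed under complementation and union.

|σ(𝒞)| = 32.  σ(𝒞) = { ∅, {1}, {2}, {3}, {4}, {5}, {1, 2}, {1, 3}, {1, 4}, {1, 5}, {2, 3}, {2, 4}, {2, 5}, {3, 4}, {3, 5}, {4, 5}, {1, 2, 3}, {1, 2, 4}, {1, 2, 5}, {1, 3, 4}, {1, 3, 5}, {1, 4, 5}, {2, 3, 4}, {2, 3, 5}, {2, 4, 5}, {3, 4, 5}, {1, 2, 3, 4}, {1, 2, 3, 5}, {1, 2, 4, 5}, {1, 3, 4, 5}, {2, 3, 4, 5}, Ω }

Derivation:
Initial family (5 sets): { ∅, {2, 5}, {3, 5}, {1, 2, 5}, Ω }.
Iteration 1 adds 5:
  {3, 4}  = complement {1, 2, 5}
  {1, 2, 4}  = complement {3, 5}
  {1, 3, 4}  = complement {2, 5}
  {2, 3, 5}  = {2, 5} ∪ {3, 5}
  {1, 2, 3, 5}  = {1, 2, 5} ∪ {3, 5}
  [10 total]
Iteration 2 (7 new):
  {4}  = complement {1, 2, 3, 5}
  {1, 4}  = complement {2, 3, 5}
  {3, 4, 5}  = {3, 4} ∪ {3, 5}
  {1, 2, 3, 4}  = {3, 4} ∪ {1, 2, 4}
  {1, 2, 4, 5}  = {2, 5} ∪ {1, 2, 4}
  {1, 3, 4, 5}  = {1, 3, 4} ∪ {3, 5}
  {2, 3, 4, 5}  = {2, 5} ∪ {3, 4}
  [17 total]
Iteration 3 adds 6:
  {1}  = complement {2, 3, 4, 5}
  {2}  = complement {1, 3, 4, 5}
  {3}  = complement {1, 2, 4, 5}
  {5}  = complement {1, 2, 3, 4}
  {1, 2}  = complement {3, 4, 5}
  {2, 4, 5}  = {2, 5} ∪ {4}
  [23 total]
Iteration 4. New:
  {1, 3}  = complement {2, 4, 5}
  {1, 5}  = {5} ∪ {1}
  {2, 3}  = {2} ∪ {3}
  {2, 4}  = {2} ∪ {4}
  {4, 5}  = {5} ∪ {4}
  {1, 2, 3}  = {1, 2} ∪ {3}
  {1, 3, 5}  = {3, 5} ∪ {1}
  {1, 4, 5}  = {5} ∪ {1, 4}
  {2, 3, 4}  = {3, 4} ∪ {2}
  [32 total]
Iteration 5: already closed under ᶜ and ∪.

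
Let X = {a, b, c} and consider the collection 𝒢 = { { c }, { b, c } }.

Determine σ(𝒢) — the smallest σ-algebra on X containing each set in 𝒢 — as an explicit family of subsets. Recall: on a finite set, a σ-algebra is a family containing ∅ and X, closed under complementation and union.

Take S₀ = 𝒢 ∪ {∅, X} = { ∅, { c }, { b, c }, X }.
Step 1: 2 new —
  { a }  = ᶜ of { b, c }
  { a, b }  = ᶜ of { c }
Step 2. New:
  { a, c }  = { c } ∪ { a }
Step 3 (1 new):
  { b }  = ᶜ of { a, c }
Step 4 adds nothing — fixpoint reached.

Hence σ(𝒢) has 8 members: { ∅, { a }, { b }, { c }, { a, b }, { a, c }, { b, c }, X }.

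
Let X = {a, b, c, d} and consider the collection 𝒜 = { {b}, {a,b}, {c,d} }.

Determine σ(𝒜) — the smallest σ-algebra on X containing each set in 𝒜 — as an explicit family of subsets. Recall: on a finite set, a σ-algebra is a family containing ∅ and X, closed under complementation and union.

Seed the family with 𝒜 together with ∅ and X: { ∅, {b}, {a,b}, {c,d}, X }.
Step 1 (2 new):
  {a,c,d}  = X∖{b}
  {b,c,d}  = {c,d} ∪ {b}
  [7 total]
Step 2 (1 new):
  {a}  = X∖{b,c,d}
  [8 total]
Step 3: already closed under ᶜ and ∪.

Therefore σ(𝒜) = { ∅, {a}, {b}, {a,b}, {c,d}, {a,c,d}, {b,c,d}, X } (|σ(𝒜)| = 8).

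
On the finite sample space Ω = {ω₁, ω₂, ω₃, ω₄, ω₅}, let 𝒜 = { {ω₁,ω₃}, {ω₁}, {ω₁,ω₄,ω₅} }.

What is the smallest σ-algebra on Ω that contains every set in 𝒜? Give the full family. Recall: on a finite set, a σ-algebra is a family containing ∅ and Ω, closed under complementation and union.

Take S₀ = 𝒜 ∪ {∅, Ω} = { {}, {ω₁}, {ω₁,ω₃}, {ω₁,ω₄,ω₅}, Ω }.
Pass 1: 4 new —
  {ω₂,ω₃}  = {ω₁,ω₄,ω₅}ᶜ
  {ω₂,ω₄,ω₅}  = {ω₁,ω₃}ᶜ
  {ω₁,ω₃,ω₄,ω₅}  = {ω₁,ω₄,ω₅} ∪ {ω₁,ω₃}
  {ω₂,ω₃,ω₄,ω₅}  = {ω₁}ᶜ
Pass 2 adds 3:
  {ω₂}  = {ω₁,ω₃,ω₄,ω₅}ᶜ
  {ω₁,ω₂,ω₃}  = {ω₂,ω₃} ∪ {ω₁,ω₃}
  {ω₁,ω₂,ω₄,ω₅}  = {ω₁,ω₄,ω₅} ∪ {ω₂,ω₄,ω₅}
Pass 3 (3 new):
  {ω₃}  = {ω₁,ω₂,ω₄,ω₅}ᶜ
  {ω₁,ω₂}  = {ω₂} ∪ {ω₁}
  {ω₄,ω₅}  = {ω₁,ω₂,ω₃}ᶜ
Pass 4 adds 1:
  {ω₃,ω₄,ω₅}  = {ω₁,ω₂}ᶜ
Pass 5: no new sets; the family is a σ-algebra.

Therefore σ(𝒜) = { {}, {ω₁}, {ω₂}, {ω₃}, {ω₁,ω₂}, {ω₁,ω₃}, {ω₂,ω₃}, {ω₄,ω₅}, {ω₁,ω₂,ω₃}, {ω₁,ω₄,ω₅}, {ω₂,ω₄,ω₅}, {ω₃,ω₄,ω₅}, {ω₁,ω₂,ω₄,ω₅}, {ω₁,ω₃,ω₄,ω₅}, {ω₂,ω₃,ω₄,ω₅}, Ω } (|σ(𝒜)| = 16).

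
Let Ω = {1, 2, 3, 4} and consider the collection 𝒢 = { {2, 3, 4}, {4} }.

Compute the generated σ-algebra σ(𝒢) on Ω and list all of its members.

|σ(𝒢)| = 8.  σ(𝒢) = { {}, {1}, {4}, {1, 4}, {2, 3}, {1, 2, 3}, {2, 3, 4}, Ω }

Check:
Initial family (4 sets): { {}, {4}, {2, 3, 4}, Ω }.
Round 1. New:
  {1}  = complement {2, 3, 4}
  {1, 2, 3}  = complement {4}
  — 6 sets.
Round 2: 1 new —
  {1, 4}  = {4} ∪ {1}
  — 7 sets.
Round 3 (1 new):
  {2, 3}  = complement {1, 4}
  — 8 sets.
Round 4: stable.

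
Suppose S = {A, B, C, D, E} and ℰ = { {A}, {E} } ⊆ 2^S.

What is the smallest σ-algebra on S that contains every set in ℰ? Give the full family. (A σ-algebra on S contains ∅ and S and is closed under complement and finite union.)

Start: ℰ ∪ {∅, S} = { {}, {A}, {E}, S }.
Round 1 (3 new):
  {A,E}  = {A} ∪ {E}
  {A,B,C,D}  = {E}ᶜ
  {B,C,D,E}  = {A}ᶜ
  [7 total]
Round 2. New:
  {B,C,D}  = {A,E}ᶜ
  [8 total]
Round 3: no new sets; the family is a σ-algebra.

Therefore σ(ℰ) = { {}, {A}, {E}, {A,E}, {B,C,D}, {A,B,C,D}, {B,C,D,E}, S } (|σ(ℰ)| = 8).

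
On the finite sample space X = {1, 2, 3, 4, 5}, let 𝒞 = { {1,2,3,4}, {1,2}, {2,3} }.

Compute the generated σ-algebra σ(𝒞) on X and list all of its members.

|σ(𝒞)| = 32.  σ(𝒞) = { {}, {1}, {2}, {3}, {4}, {5}, {1,2}, {1,3}, {1,4}, {1,5}, {2,3}, {2,4}, {2,5}, {3,4}, {3,5}, {4,5}, {1,2,3}, {1,2,4}, {1,2,5}, {1,3,4}, {1,3,5}, {1,4,5}, {2,3,4}, {2,3,5}, {2,4,5}, {3,4,5}, {1,2,3,4}, {1,2,3,5}, {1,2,4,5}, {1,3,4,5}, {2,3,4,5}, X }

Working:
Start: 𝒞 ∪ {∅, X} = { {}, {1,2}, {2,3}, {1,2,3,4}, X }.
Pass 1: 4 new —
  {5}  = X∖{1,2,3,4}
  {1,2,3}  = {2,3} ∪ {1,2}
  {1,4,5}  = X∖{2,3}
  {3,4,5}  = X∖{1,2}
  |family| = 9
Pass 2: 7 new —
  {4,5}  = X∖{1,2,3}
  {1,2,5}  = {1,2} ∪ {5}
  {2,3,5}  = {5} ∪ {2,3}
  {1,2,3,5}  = {1,2,3} ∪ {5}
  {1,2,4,5}  = {1,4,5} ∪ {1,2}
  {1,3,4,5}  = {1,4,5} ∪ {3,4,5}
  {2,3,4,5}  = {3,4,5} ∪ {2,3}
  |family| = 16
Pass 3: 6 new —
  {1}  = X∖{2,3,4,5}
  {2}  = X∖{1,3,4,5}
  {3}  = X∖{1,2,4,5}
  {4}  = X∖{1,2,3,5}
  {1,4}  = X∖{2,3,5}
  {3,4}  = X∖{1,2,5}
  |family| = 22
Pass 4: 9 new —
  {1,3}  = {3} ∪ {1}
  {1,5}  = {5} ∪ {1}
  {2,4}  = {2} ∪ {4}
  {2,5}  = {2} ∪ {5}
  {3,5}  = {5} ∪ {3}
  {1,2,4}  = {1,2} ∪ {1,4}
  {1,3,4}  = {3,4} ∪ {1,4}
  {2,3,4}  = {3,4} ∪ {2}
  {2,4,5}  = {2} ∪ {4,5}
  |family| = 31
Pass 5. New:
  {1,3,5}  = X∖{2,4}
  |family| = 32
Pass 6: no new sets; the family is a σ-algebra.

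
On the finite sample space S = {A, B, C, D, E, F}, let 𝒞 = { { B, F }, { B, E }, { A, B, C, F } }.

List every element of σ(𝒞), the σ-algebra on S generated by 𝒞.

|σ(𝒞)| = 32.  σ(𝒞) = { ∅, { B }, { D }, { E }, { F }, { A, C }, { B, D }, { B, E }, { B, F }, { D, E }, { D, F }, { E, F }, { A, B, C }, { A, C, D }, { A, C, E }, { A, C, F }, { B, D, E }, { B, D, F }, { B, E, F }, { D, E, F }, { A, B, C, D }, { A, B, C, E }, { A, B, C, F }, { A, C, D, E }, { A, C, D, F }, { A, C, E, F }, { B, D, E, F }, { A, B, C, D, E }, { A, B, C, D, F }, { A, B, C, E, F }, { A, C, D, E, F }, S }

Check:
Start: 𝒞 ∪ {∅, S} = { ∅, { B, E }, { B, F }, { A, B, C, F }, S }.
Pass 1 adds 5:
  { D, E }  = { A, B, C, F }ᶜ
  { B, E, F }  = { B, E } ∪ { B, F }
  { A, C, D, E }  = { B, F }ᶜ
  { A, C, D, F }  = { B, E }ᶜ
  { A, B, C, E, F }  = { B, E } ∪ { A, B, C, F }
  — 10 sets.
Pass 2: +7 →
  { D }  = { A, B, C, E, F }ᶜ
  { A, C, D }  = { B, E, F }ᶜ
  { B, D, E }  = { B, E } ∪ { D, E }
  { B, D, E, F }  = { B, F } ∪ { D, E }
  { A, B, C, D, E }  = { B, E } ∪ { A, C, D, E }
  { A, B, C, D, F }  = { B, F } ∪ { A, C, D, F }
  { A, C, D, E, F }  = { D, E } ∪ { A, C, D, F }
  — 17 sets.
Pass 3 (6 new):
  { B }  = { A, C, D, E, F }ᶜ
  { E }  = { A, B, C, D, F }ᶜ
  { F }  = { A, B, C, D, E }ᶜ
  { A, C }  = { B, D, E, F }ᶜ
  { A, C, F }  = { B, D, E }ᶜ
  { B, D, F }  = { D } ∪ { B, F }
  — 23 sets.
Pass 4: 9 new —
  { B, D }  = { B } ∪ { D }
  { D, F }  = { F } ∪ { D }
  { E, F }  = { F } ∪ { E }
  { A, B, C }  = { B } ∪ { A, C }
  { A, C, E }  = { B, D, F }ᶜ
  { D, E, F }  = { F } ∪ { D, E }
  { A, B, C, D }  = { B } ∪ { A, C, D }
  { A, B, C, E }  = { B, E } ∪ { A, C }
  { A, C, E, F }  = { A, C, F } ∪ { E }
  — 32 sets.
Pass 5: stable.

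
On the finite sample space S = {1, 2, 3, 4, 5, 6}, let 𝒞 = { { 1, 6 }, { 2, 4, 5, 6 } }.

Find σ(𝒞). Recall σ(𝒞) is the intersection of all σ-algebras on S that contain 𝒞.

σ(𝒞) = { {  }, { 1 }, { 3 }, { 6 }, { 1, 3 }, { 1, 6 }, { 3, 6 }, { 1, 3, 6 }, { 2, 4, 5 }, { 1, 2, 4, 5 }, { 2, 3, 4, 5 }, { 2, 4, 5, 6 }, { 1, 2, 3, 4, 5 }, { 1, 2, 4, 5, 6 }, { 2, 3, 4, 5, 6 }, S }

Working:
Start: 𝒞 ∪ {∅, S} = { {  }, { 1, 6 }, { 2, 4, 5, 6 }, S }.
Pass 1. New:
  { 1, 3 }  = { 2, 4, 5, 6 }ᶜ
  { 2, 3, 4, 5 }  = { 1, 6 }ᶜ
  { 1, 2, 4, 5, 6 }  = { 2, 4, 5, 6 } ∪ { 1, 6 }
  |family| = 7
Pass 2: +4 →
  { 3 }  = { 1, 2, 4, 5, 6 }ᶜ
  { 1, 3, 6 }  = { 1, 3 } ∪ { 1, 6 }
  { 1, 2, 3, 4, 5 }  = { 1, 3 } ∪ { 2, 3, 4, 5 }
  { 2, 3, 4, 5, 6 }  = { 2, 4, 5, 6 } ∪ { 2, 3, 4, 5 }
  |family| = 11
Pass 3. New:
  { 1 }  = { 2, 3, 4, 5, 6 }ᶜ
  { 6 }  = { 1, 2, 3, 4, 5 }ᶜ
  { 2, 4, 5 }  = { 1, 3, 6 }ᶜ
  |family| = 14
Pass 4: 2 new —
  { 3, 6 }  = { 3 } ∪ { 6 }
  { 1, 2, 4, 5 }  = { 2, 4, 5 } ∪ { 1 }
  |family| = 16
Pass 5: closed — nothing new.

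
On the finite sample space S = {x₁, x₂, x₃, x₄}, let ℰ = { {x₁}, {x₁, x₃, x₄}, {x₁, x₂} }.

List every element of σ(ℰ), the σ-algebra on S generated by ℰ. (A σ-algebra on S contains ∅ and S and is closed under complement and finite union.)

σ(ℰ) = { {}, {x₁}, {x₂}, {x₁, x₂}, {x₃, x₄}, {x₁, x₃, x₄}, {x₂, x₃, x₄}, S }

Working:
Initial family (5 sets): { {}, {x₁}, {x₁, x₂}, {x₁, x₃, x₄}, S }.
Round 1: 3 new —
  {x₂}  = S∖{x₁, x₃, x₄}
  {x₃, x₄}  = S∖{x₁, x₂}
  {x₂, x₃, x₄}  = S∖{x₁}
  [8 total]
Round 2: already closed under ᶜ and ∪.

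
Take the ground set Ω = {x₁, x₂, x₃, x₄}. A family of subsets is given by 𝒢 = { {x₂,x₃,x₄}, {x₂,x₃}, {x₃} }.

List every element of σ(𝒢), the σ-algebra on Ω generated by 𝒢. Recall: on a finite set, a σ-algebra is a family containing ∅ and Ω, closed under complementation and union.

Take S₀ = 𝒢 ∪ {∅, Ω} = { {}, {x₃}, {x₂,x₃}, {x₂,x₃,x₄}, Ω }.
Iteration 1 adds 3:
  {x₁}  = Ω∖{x₂,x₃,x₄}
  {x₁,x₄}  = Ω∖{x₂,x₃}
  {x₁,x₂,x₄}  = Ω∖{x₃}
  |family| = 8
Iteration 2 (3 new):
  {x₁,x₃}  = {x₃} ∪ {x₁}
  {x₁,x₂,x₃}  = {x₂,x₃} ∪ {x₁}
  {x₁,x₃,x₄}  = {x₃} ∪ {x₁,x₄}
  |family| = 11
Iteration 3 adds 3:
  {x₂}  = Ω∖{x₁,x₃,x₄}
  {x₄}  = Ω∖{x₁,x₂,x₃}
  {x₂,x₄}  = Ω∖{x₁,x₃}
  |family| = 14
Iteration 4 (2 new):
  {x₁,x₂}  = {x₂} ∪ {x₁}
  {x₃,x₄}  = {x₃} ∪ {x₄}
  |family| = 16
After Iteration 5 the family is unchanged; done.

Hence σ(𝒢) has 16 members: { {}, {x₁}, {x₂}, {x₃}, {x₄}, {x₁,x₂}, {x₁,x₃}, {x₁,x₄}, {x₂,x₃}, {x₂,x₄}, {x₃,x₄}, {x₁,x₂,x₃}, {x₁,x₂,x₄}, {x₁,x₃,x₄}, {x₂,x₃,x₄}, Ω }.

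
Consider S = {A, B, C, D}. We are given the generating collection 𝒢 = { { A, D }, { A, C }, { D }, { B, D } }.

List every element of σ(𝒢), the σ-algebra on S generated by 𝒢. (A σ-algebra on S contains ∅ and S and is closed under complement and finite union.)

Answer: σ(𝒢) = { ∅, { A }, { B }, { C }, { D }, { A, B }, { A, C }, { A, D }, { B, C }, { B, D }, { C, D }, { A, B, C }, { A, B, D }, { A, C, D }, { B, C, D }, S }

Trace:
Begin from { ∅, { D }, { A, C }, { A, D }, { B, D }, S } (that is, 𝒢 plus ∅ and S).
Iteration 1 adds 4:
  { B, C }  = complement { A, D }
  { A, B, C }  = complement { D }
  { A, B, D }  = { A, D } ∪ { B, D }
  { A, C, D }  = { A, D } ∪ { A, C }
  — 10 sets.
Iteration 2 (3 new):
  { B }  = complement { A, C, D }
  { C }  = complement { A, B, D }
  { B, C, D }  = { B, C } ∪ { D }
  — 13 sets.
Iteration 3: 2 new —
  { A }  = complement { B, C, D }
  { C, D }  = { C } ∪ { D }
  — 15 sets.
Iteration 4: 1 new —
  { A, B }  = complement { C, D }
  — 16 sets.
Iteration 5: closed — nothing new.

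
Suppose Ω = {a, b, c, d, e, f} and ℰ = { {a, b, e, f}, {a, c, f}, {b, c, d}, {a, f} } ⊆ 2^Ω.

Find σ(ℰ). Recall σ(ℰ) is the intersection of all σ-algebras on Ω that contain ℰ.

σ(ℰ) (32 sets): { {}, {b}, {c}, {d}, {e}, {a, f}, {b, c}, {b, d}, {b, e}, {c, d}, {c, e}, {d, e}, {a, b, f}, {a, c, f}, {a, d, f}, {a, e, f}, {b, c, d}, {b, c, e}, {b, d, e}, {c, d, e}, {a, b, c, f}, {a, b, d, f}, {a, b, e, f}, {a, c, d, f}, {a, c, e, f}, {a, d, e, f}, {b, c, d, e}, {a, b, c, d, f}, {a, b, c, e, f}, {a, b, d, e, f}, {a, c, d, e, f}, Ω }

Check:
Take S₀ = ℰ ∪ {∅, Ω} = { {}, {a, f}, {a, c, f}, {b, c, d}, {a, b, e, f}, Ω }.
Pass 1: +6 →
  {c, d}  = Ω∖{a, b, e, f}
  {a, e, f}  = Ω∖{b, c, d}
  {b, d, e}  = Ω∖{a, c, f}
  {b, c, d, e}  = Ω∖{a, f}
  {a, b, c, d, f}  = {b, c, d} ∪ {a, c, f}
  {a, b, c, e, f}  = {a, c, f} ∪ {a, b, e, f}
  — 12 sets.
Pass 2 (6 new):
  {d}  = Ω∖{a, b, c, e, f}
  {e}  = Ω∖{a, b, c, d, f}
  {a, c, d, f}  = {c, d} ∪ {a, c, f}
  {a, c, e, f}  = {a, c, f} ∪ {a, e, f}
  {a, b, d, e, f}  = {a, f} ∪ {b, d, e}
  {a, c, d, e, f}  = {c, d} ∪ {a, e, f}
  — 18 sets.
Pass 3. New:
  {b}  = Ω∖{a, c, d, e, f}
  {c}  = Ω∖{a, b, d, e, f}
  {b, d}  = Ω∖{a, c, e, f}
  {b, e}  = Ω∖{a, c, d, f}
  {d, e}  = {d} ∪ {e}
  {a, d, f}  = {a, f} ∪ {d}
  {c, d, e}  = {c, d} ∪ {e}
  {a, d, e, f}  = {a, e, f} ∪ {d}
  — 26 sets.
Pass 4 adds 6:
  {b, c}  = Ω∖{a, d, e, f}
  {c, e}  = {e} ∪ {c}
  {a, b, f}  = Ω∖{c, d, e}
  {b, c, e}  = Ω∖{a, d, f}
  {a, b, c, f}  = Ω∖{d, e}
  {a, b, d, f}  = {a, f} ∪ {b, d}
  — 32 sets.
Pass 5: already closed under ᶜ and ∪.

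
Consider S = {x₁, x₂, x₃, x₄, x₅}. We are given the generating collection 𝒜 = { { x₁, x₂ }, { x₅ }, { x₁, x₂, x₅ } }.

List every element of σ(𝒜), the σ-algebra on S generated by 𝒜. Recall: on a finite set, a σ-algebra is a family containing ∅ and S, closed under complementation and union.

Initial family (5 sets): { {  }, { x₅ }, { x₁, x₂ }, { x₁, x₂, x₅ }, S }.
Step 1: 3 new —
  { x₃, x₄ }  = complement { x₁, x₂, x₅ }
  { x₃, x₄, x₅ }  = complement { x₁, x₂ }
  { x₁, x₂, x₃, x₄ }  = complement { x₅ }
  (now 8)
After Step 2 the family is unchanged; done.

|σ(𝒜)| = 8.  σ(𝒜) = { {  }, { x₅ }, { x₁, x₂ }, { x₃, x₄ }, { x₁, x₂, x₅ }, { x₃, x₄, x₅ }, { x₁, x₂, x₃, x₄ }, S }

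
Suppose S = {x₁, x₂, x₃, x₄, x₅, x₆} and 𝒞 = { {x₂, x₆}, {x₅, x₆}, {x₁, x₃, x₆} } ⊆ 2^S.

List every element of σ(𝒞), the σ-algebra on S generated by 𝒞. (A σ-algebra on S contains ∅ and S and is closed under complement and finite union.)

Answer: σ(𝒞) = { {}, {x₂}, {x₄}, {x₅}, {x₆}, {x₁, x₃}, {x₂, x₄}, {x₂, x₅}, {x₂, x₆}, {x₄, x₅}, {x₄, x₆}, {x₅, x₆}, {x₁, x₂, x₃}, {x₁, x₃, x₄}, {x₁, x₃, x₅}, {x₁, x₃, x₆}, {x₂, x₄, x₅}, {x₂, x₄, x₆}, {x₂, x₅, x₆}, {x₄, x₅, x₆}, {x₁, x₂, x₃, x₄}, {x₁, x₂, x₃, x₅}, {x₁, x₂, x₃, x₆}, {x₁, x₃, x₄, x₅}, {x₁, x₃, x₄, x₆}, {x₁, x₃, x₅, x₆}, {x₂, x₄, x₅, x₆}, {x₁, x₂, x₃, x₄, x₅}, {x₁, x₂, x₃, x₄, x₆}, {x₁, x₂, x₃, x₅, x₆}, {x₁, x₃, x₄, x₅, x₆}, S }

Trace:
Seed the family with 𝒞 together with ∅ and S: { {}, {x₂, x₆}, {x₅, x₆}, {x₁, x₃, x₆}, S }.
Iteration 1 (6 new):
  {x₂, x₄, x₅}  = ᶜ of {x₁, x₃, x₆}
  {x₂, x₅, x₆}  = {x₅, x₆} ∪ {x₂, x₆}
  {x₁, x₂, x₃, x₄}  = ᶜ of {x₅, x₆}
  {x₁, x₂, x₃, x₆}  = {x₁, x₃, x₆} ∪ {x₂, x₆}
  {x₁, x₃, x₄, x₅}  = ᶜ of {x₂, x₆}
  {x₁, x₃, x₅, x₆}  = {x₅, x₆} ∪ {x₁, x₃, x₆}
  (now 11)
Iteration 2: 8 new —
  {x₂, x₄}  = ᶜ of {x₁, x₃, x₅, x₆}
  {x₄, x₅}  = ᶜ of {x₁, x₂, x₃, x₆}
  {x₁, x₃, x₄}  = ᶜ of {x₂, x₅, x₆}
  {x₂, x₄, x₅, x₆}  = {x₅, x₆} ∪ {x₂, x₄, x₅}
  {x₁, x₂, x₃, x₄, x₅}  = {x₁, x₃, x₄, x₅} ∪ {x₁, x₂, x₃, x₄}
  {x₁, x₂, x₃, x₄, x₆}  = {x₁, x₃, x₆} ∪ {x₁, x₂, x₃, x₄}
  {x₁, x₂, x₃, x₅, x₆}  = {x₁, x₃, x₅, x₆} ∪ {x₂, x₆}
  {x₁, x₃, x₄, x₅, x₆}  = {x₁, x₃, x₅, x₆} ∪ {x₁, x₃, x₄, x₅}
  (now 19)
Iteration 3: +8 →
  {x₂}  = ᶜ of {x₁, x₃, x₄, x₅, x₆}
  {x₄}  = ᶜ of {x₁, x₂, x₃, x₅, x₆}
  {x₅}  = ᶜ of {x₁, x₂, x₃, x₄, x₆}
  {x₆}  = ᶜ of {x₁, x₂, x₃, x₄, x₅}
  {x₁, x₃}  = ᶜ of {x₂, x₄, x₅, x₆}
  {x₂, x₄, x₆}  = {x₂, x₄} ∪ {x₂, x₆}
  {x₄, x₅, x₆}  = {x₅, x₆} ∪ {x₄, x₅}
  {x₁, x₃, x₄, x₆}  = {x₁, x₃, x₆} ∪ {x₁, x₃, x₄}
  (now 27)
Iteration 4: 4 new —
  {x₂, x₅}  = ᶜ of {x₁, x₃, x₄, x₆}
  {x₄, x₆}  = {x₆} ∪ {x₄}
  {x₁, x₂, x₃}  = ᶜ of {x₄, x₅, x₆}
  {x₁, x₃, x₅}  = ᶜ of {x₂, x₄, x₆}
  (now 31)
Iteration 5 adds 1:
  {x₁, x₂, x₃, x₅}  = ᶜ of {x₄, x₆}
  (now 32)
Iteration 6: already closed under ᶜ and ∪.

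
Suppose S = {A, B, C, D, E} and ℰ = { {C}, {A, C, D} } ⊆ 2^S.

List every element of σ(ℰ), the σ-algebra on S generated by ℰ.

Answer: σ(ℰ) = { {}, {C}, {A, D}, {B, E}, {A, C, D}, {B, C, E}, {A, B, D, E}, S }

Trace:
Begin from { {}, {C}, {A, C, D}, S } (that is, ℰ plus ∅ and S).
Step 1: 2 new —
  {B, E}  = complement {A, C, D}
  {A, B, D, E}  = complement {C}
Step 2 (1 new):
  {B, C, E}  = {C} ∪ {B, E}
Step 3 (1 new):
  {A, D}  = complement {B, C, E}
Step 4: closed — nothing new.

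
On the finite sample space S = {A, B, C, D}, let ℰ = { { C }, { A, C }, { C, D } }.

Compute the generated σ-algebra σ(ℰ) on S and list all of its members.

Answer: σ(ℰ) = { ∅, { A }, { B }, { C }, { D }, { A, B }, { A, C }, { A, D }, { B, C }, { B, D }, { C, D }, { A, B, C }, { A, B, D }, { A, C, D }, { B, C, D }, S }

Check:
Seed the family with ℰ together with ∅ and S: { ∅, { C }, { A, C }, { C, D }, S }.
Step 1. New:
  { A, B }  = S∖{ C, D }
  { B, D }  = S∖{ A, C }
  { A, B, D }  = S∖{ C }
  { A, C, D }  = { C, D } ∪ { A, C }
  — 9 sets.
Step 2. New:
  { B }  = S∖{ A, C, D }
  { A, B, C }  = { A, B } ∪ { C }
  { B, C, D }  = { C, D } ∪ { B, D }
  — 12 sets.
Step 3 adds 3:
  { A }  = S∖{ B, C, D }
  { D }  = S∖{ A, B, C }
  { B, C }  = { C } ∪ { B }
  — 15 sets.
Step 4. New:
  { A, D }  = S∖{ B, C }
  — 16 sets.
Step 5: stable.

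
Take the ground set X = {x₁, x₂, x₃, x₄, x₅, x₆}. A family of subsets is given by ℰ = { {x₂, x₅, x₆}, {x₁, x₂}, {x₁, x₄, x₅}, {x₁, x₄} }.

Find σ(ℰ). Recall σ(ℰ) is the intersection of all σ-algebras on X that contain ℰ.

Seed the family with ℰ together with ∅ and X: { ∅, {x₁, x₂}, {x₁, x₄}, {x₁, x₄, x₅}, {x₂, x₅, x₆}, X }.
Round 1 (8 new):
  {x₁, x₂, x₄}  = {x₁, x₄} ∪ {x₁, x₂}
  {x₁, x₃, x₄}  = ᶜ of {x₂, x₅, x₆}
  {x₂, x₃, x₆}  = ᶜ of {x₁, x₄, x₅}
  {x₁, x₂, x₄, x₅}  = {x₁, x₄, x₅} ∪ {x₁, x₂}
  {x₁, x₂, x₅, x₆}  = {x₁, x₂} ∪ {x₂, x₅, x₆}
  {x₂, x₃, x₅, x₆}  = ᶜ of {x₁, x₄}
  {x₃, x₄, x₅, x₆}  = ᶜ of {x₁, x₂}
  {x₁, x₂, x₄, x₅, x₆}  = {x₁, x₄, x₅} ∪ {x₂, x₅, x₆}
  |family| = 14
Round 2 (12 new):
  {x₃}  = ᶜ of {x₁, x₂, x₄, x₅, x₆}
  {x₃, x₄}  = ᶜ of {x₁, x₂, x₅, x₆}
  {x₃, x₆}  = ᶜ of {x₁, x₂, x₄, x₅}
  {x₃, x₅, x₆}  = ᶜ of {x₁, x₂, x₄}
  {x₁, x₂, x₃, x₄}  = {x₁, x₂} ∪ {x₁, x₃, x₄}
  {x₁, x₂, x₃, x₆}  = {x₁, x₂} ∪ {x₂, x₃, x₆}
  {x₁, x₃, x₄, x₅}  = {x₁, x₄, x₅} ∪ {x₁, x₃, x₄}
  {x₁, x₂, x₃, x₄, x₅}  = {x₁, x₂, x₄, x₅} ∪ {x₁, x₃, x₄}
  {x₁, x₂, x₃, x₄, x₆}  = {x₂, x₃, x₆} ∪ {x₁, x₂, x₄}
  {x₁, x₂, x₃, x₅, x₆}  = {x₁, x₂} ∪ {x₂, x₃, x₅, x₆}
  {x₁, x₃, x₄, x₅, x₆}  = {x₁, x₄, x₅} ∪ {x₃, x₄, x₅, x₆}
  {x₂, x₃, x₄, x₅, x₆}  = {x₃, x₄, x₅, x₆} ∪ {x₂, x₃, x₆}
  |family| = 26
Round 3: 12 new —
  {x₁}  = ᶜ of {x₂, x₃, x₄, x₅, x₆}
  {x₂}  = ᶜ of {x₁, x₃, x₄, x₅, x₆}
  {x₄}  = ᶜ of {x₁, x₂, x₃, x₅, x₆}
  {x₅}  = ᶜ of {x₁, x₂, x₃, x₄, x₆}
  {x₆}  = ᶜ of {x₁, x₂, x₃, x₄, x₅}
  {x₂, x₆}  = ᶜ of {x₁, x₃, x₄, x₅}
  {x₄, x₅}  = ᶜ of {x₁, x₂, x₃, x₆}
  {x₅, x₆}  = ᶜ of {x₁, x₂, x₃, x₄}
  {x₁, x₂, x₃}  = {x₁, x₂} ∪ {x₃}
  {x₃, x₄, x₆}  = {x₃, x₄} ∪ {x₃, x₆}
  {x₁, x₃, x₄, x₆}  = {x₁, x₃, x₄} ∪ {x₃, x₆}
  {x₂, x₃, x₄, x₆}  = {x₃, x₄} ∪ {x₂, x₃, x₆}
  |family| = 38
Round 4 (23 new):
  {x₁, x₃}  = {x₃} ∪ {x₁}
  {x₁, x₅}  = ᶜ of {x₂, x₃, x₄, x₆}
  {x₁, x₆}  = {x₁} ∪ {x₆}
  {x₂, x₃}  = {x₂} ∪ {x₃}
  {x₂, x₄}  = {x₂} ∪ {x₄}
  {x₂, x₅}  = ᶜ of {x₁, x₃, x₄, x₆}
  {x₃, x₅}  = {x₃} ∪ {x₅}
  {x₄, x₆}  = {x₄} ∪ {x₆}
  {x₁, x₂, x₅}  = ᶜ of {x₃, x₄, x₆}
  {x₁, x₂, x₆}  = {x₁, x₂} ∪ {x₂, x₆}
  {x₁, x₃, x₆}  = {x₃, x₆} ∪ {x₁}
  {x₁, x₄, x₆}  = {x₁, x₄} ∪ {x₆}
  {x₁, x₅, x₆}  = {x₁} ∪ {x₅, x₆}
  {x₂, x₃, x₄}  = {x₃, x₄} ∪ {x₂}
  {x₂, x₄, x₅}  = {x₂} ∪ {x₄, x₅}
  {x₂, x₄, x₆}  = {x₂, x₆} ∪ {x₄}
  {x₃, x₄, x₅}  = {x₃, x₄} ∪ {x₄, x₅}
  {x₄, x₅, x₆}  = ᶜ of {x₁, x₂, x₃}
  {x₁, x₂, x₃, x₅}  = {x₁, x₂, x₃} ∪ {x₅}
  {x₁, x₂, x₄, x₆}  = {x₂, x₆} ∪ {x₁, x₂, x₄}
  {x₁, x₃, x₅, x₆}  = {x₁} ∪ {x₃, x₅, x₆}
  {x₁, x₄, x₅, x₆}  = {x₅, x₆} ∪ {x₁, x₄}
  {x₂, x₄, x₅, x₆}  = {x₄, x₅} ∪ {x₂, x₆}
  |family| = 61
Round 5: +3 →
  {x₁, x₃, x₅}  = ᶜ of {x₂, x₄, x₆}
  {x₂, x₃, x₅}  = ᶜ of {x₁, x₄, x₆}
  {x₂, x₃, x₄, x₅}  = ᶜ of {x₁, x₆}
  |family| = 64
Round 6: no new sets; the family is a σ-algebra.

Hence σ(ℰ) has 64 members: { ∅, {x₁}, {x₂}, {x₃}, {x₄}, {x₅}, {x₆}, {x₁, x₂}, {x₁, x₃}, {x₁, x₄}, {x₁, x₅}, {x₁, x₆}, {x₂, x₃}, {x₂, x₄}, {x₂, x₅}, {x₂, x₆}, {x₃, x₄}, {x₃, x₅}, {x₃, x₆}, {x₄, x₅}, {x₄, x₆}, {x₅, x₆}, {x₁, x₂, x₃}, {x₁, x₂, x₄}, {x₁, x₂, x₅}, {x₁, x₂, x₆}, {x₁, x₃, x₄}, {x₁, x₃, x₅}, {x₁, x₃, x₆}, {x₁, x₄, x₅}, {x₁, x₄, x₆}, {x₁, x₅, x₆}, {x₂, x₃, x₄}, {x₂, x₃, x₅}, {x₂, x₃, x₆}, {x₂, x₄, x₅}, {x₂, x₄, x₆}, {x₂, x₅, x₆}, {x₃, x₄, x₅}, {x₃, x₄, x₆}, {x₃, x₅, x₆}, {x₄, x₅, x₆}, {x₁, x₂, x₃, x₄}, {x₁, x₂, x₃, x₅}, {x₁, x₂, x₃, x₆}, {x₁, x₂, x₄, x₅}, {x₁, x₂, x₄, x₆}, {x₁, x₂, x₅, x₆}, {x₁, x₃, x₄, x₅}, {x₁, x₃, x₄, x₆}, {x₁, x₃, x₅, x₆}, {x₁, x₄, x₅, x₆}, {x₂, x₃, x₄, x₅}, {x₂, x₃, x₄, x₆}, {x₂, x₃, x₅, x₆}, {x₂, x₄, x₅, x₆}, {x₃, x₄, x₅, x₆}, {x₁, x₂, x₃, x₄, x₅}, {x₁, x₂, x₃, x₄, x₆}, {x₁, x₂, x₃, x₅, x₆}, {x₁, x₂, x₄, x₅, x₆}, {x₁, x₃, x₄, x₅, x₆}, {x₂, x₃, x₄, x₅, x₆}, X }.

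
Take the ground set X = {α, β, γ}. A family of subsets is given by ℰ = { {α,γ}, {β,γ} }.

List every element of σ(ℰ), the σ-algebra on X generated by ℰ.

Start: ℰ ∪ {∅, X} = { {}, {α,γ}, {β,γ}, X }.
Iteration 1. New:
  {α}  = ᶜ of {β,γ}
  {β}  = ᶜ of {α,γ}
  |family| = 6
Iteration 2 adds 1:
  {α,β}  = {β} ∪ {α}
  |family| = 7
Iteration 3 (1 new):
  {γ}  = ᶜ of {α,β}
  |family| = 8
Iteration 4: closed — nothing new.

Therefore σ(ℰ) = { {}, {α}, {β}, {γ}, {α,β}, {α,γ}, {β,γ}, X } (|σ(ℰ)| = 8).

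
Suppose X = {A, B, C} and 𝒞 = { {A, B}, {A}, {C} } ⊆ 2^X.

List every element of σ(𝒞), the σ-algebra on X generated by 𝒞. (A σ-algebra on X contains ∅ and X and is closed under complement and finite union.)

σ(𝒞) = { {}, {A}, {B}, {C}, {A, B}, {A, C}, {B, C}, X }

Working:
Start: 𝒞 ∪ {∅, X} = { {}, {A}, {C}, {A, B}, X }.
Iteration 1 (2 new):
  {A, C}  = {C} ∪ {A}
  {B, C}  = ᶜ of {A}
  |family| = 7
Iteration 2 (1 new):
  {B}  = ᶜ of {A, C}
  |family| = 8
Iteration 3 adds nothing — fixpoint reached.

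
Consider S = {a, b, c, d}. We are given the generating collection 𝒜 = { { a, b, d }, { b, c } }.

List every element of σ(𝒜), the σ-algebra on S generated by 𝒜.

Take S₀ = 𝒜 ∪ {∅, S} = { {  }, { b, c }, { a, b, d }, S }.
Step 1: 2 new —
  { c }  = ᶜ of { a, b, d }
  { a, d }  = ᶜ of { b, c }
  — 6 sets.
Step 2 (1 new):
  { a, c, d }  = { c } ∪ { a, d }
  — 7 sets.
Step 3 (1 new):
  { b }  = ᶜ of { a, c, d }
  — 8 sets.
Step 4: already closed under ᶜ and ∪.

|σ(𝒜)| = 8.  σ(𝒜) = { {  }, { b }, { c }, { a, d }, { b, c }, { a, b, d }, { a, c, d }, S }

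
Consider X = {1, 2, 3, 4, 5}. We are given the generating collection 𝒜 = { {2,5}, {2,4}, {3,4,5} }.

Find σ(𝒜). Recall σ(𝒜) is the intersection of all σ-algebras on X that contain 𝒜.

σ(𝒜) (32 sets): { {}, {1}, {2}, {3}, {4}, {5}, {1,2}, {1,3}, {1,4}, {1,5}, {2,3}, {2,4}, {2,5}, {3,4}, {3,5}, {4,5}, {1,2,3}, {1,2,4}, {1,2,5}, {1,3,4}, {1,3,5}, {1,4,5}, {2,3,4}, {2,3,5}, {2,4,5}, {3,4,5}, {1,2,3,4}, {1,2,3,5}, {1,2,4,5}, {1,3,4,5}, {2,3,4,5}, X }

Working:
Start: 𝒜 ∪ {∅, X} = { {}, {2,4}, {2,5}, {3,4,5}, X }.
Round 1. New:
  {1,2}  = {3,4,5}ᶜ
  {1,3,4}  = {2,5}ᶜ
  {1,3,5}  = {2,4}ᶜ
  {2,4,5}  = {2,5} ∪ {2,4}
  {2,3,4,5}  = {2,5} ∪ {3,4,5}
  (now 10)
Round 2. New:
  {1}  = {2,3,4,5}ᶜ
  {1,3}  = {2,4,5}ᶜ
  {1,2,4}  = {1,2} ∪ {2,4}
  {1,2,5}  = {2,5} ∪ {1,2}
  {1,2,3,4}  = {1,2} ∪ {1,3,4}
  {1,2,3,5}  = {2,5} ∪ {1,3,5}
  {1,2,4,5}  = {1,2} ∪ {2,4,5}
  {1,3,4,5}  = {3,4,5} ∪ {1,3,5}
  (now 18)
Round 3: 7 new —
  {2}  = {1,3,4,5}ᶜ
  {3}  = {1,2,4,5}ᶜ
  {4}  = {1,2,3,5}ᶜ
  {5}  = {1,2,3,4}ᶜ
  {3,4}  = {1,2,5}ᶜ
  {3,5}  = {1,2,4}ᶜ
  {1,2,3}  = {1,2} ∪ {1,3}
  (now 25)
Round 4 (6 new):
  {1,4}  = {4} ∪ {1}
  {1,5}  = {5} ∪ {1}
  {2,3}  = {2} ∪ {3}
  {4,5}  = {1,2,3}ᶜ
  {2,3,4}  = {3,4} ∪ {2}
  {2,3,5}  = {2,5} ∪ {3}
  (now 31)
Round 5 (1 new):
  {1,4,5}  = {2,3}ᶜ
  (now 32)
After Round 6 the family is unchanged; done.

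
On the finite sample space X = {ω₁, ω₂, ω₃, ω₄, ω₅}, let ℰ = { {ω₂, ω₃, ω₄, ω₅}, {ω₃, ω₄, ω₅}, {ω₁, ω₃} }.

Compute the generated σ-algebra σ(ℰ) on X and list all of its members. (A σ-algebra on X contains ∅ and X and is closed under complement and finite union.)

Start: ℰ ∪ {∅, X} = { {}, {ω₁, ω₃}, {ω₃, ω₄, ω₅}, {ω₂, ω₃, ω₄, ω₅}, X }.
Step 1: +4 →
  {ω₁}  = {ω₂, ω₃, ω₄, ω₅}ᶜ
  {ω₁, ω₂}  = {ω₃, ω₄, ω₅}ᶜ
  {ω₂, ω₄, ω₅}  = {ω₁, ω₃}ᶜ
  {ω₁, ω₃, ω₄, ω₅}  = {ω₃, ω₄, ω₅} ∪ {ω₁, ω₃}
  — 9 sets.
Step 2: +3 →
  {ω₂}  = {ω₁, ω₃, ω₄, ω₅}ᶜ
  {ω₁, ω₂, ω₃}  = {ω₁, ω₂} ∪ {ω₁, ω₃}
  {ω₁, ω₂, ω₄, ω₅}  = {ω₁, ω₂} ∪ {ω₂, ω₄, ω₅}
  — 12 sets.
Step 3. New:
  {ω₃}  = {ω₁, ω₂, ω₄, ω₅}ᶜ
  {ω₄, ω₅}  = {ω₁, ω₂, ω₃}ᶜ
  — 14 sets.
Step 4: +2 →
  {ω₂, ω₃}  = {ω₃} ∪ {ω₂}
  {ω₁, ω₄, ω₅}  = {ω₄, ω₅} ∪ {ω₁}
  — 16 sets.
Step 5 adds nothing — fixpoint reached.

Therefore σ(ℰ) = { {}, {ω₁}, {ω₂}, {ω₃}, {ω₁, ω₂}, {ω₁, ω₃}, {ω₂, ω₃}, {ω₄, ω₅}, {ω₁, ω₂, ω₃}, {ω₁, ω₄, ω₅}, {ω₂, ω₄, ω₅}, {ω₃, ω₄, ω₅}, {ω₁, ω₂, ω₄, ω₅}, {ω₁, ω₃, ω₄, ω₅}, {ω₂, ω₃, ω₄, ω₅}, X } (|σ(ℰ)| = 16).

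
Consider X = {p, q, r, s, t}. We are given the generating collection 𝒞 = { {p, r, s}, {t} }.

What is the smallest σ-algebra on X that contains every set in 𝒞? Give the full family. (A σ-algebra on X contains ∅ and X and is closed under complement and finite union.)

σ(𝒞) (8 sets): { ∅, {q}, {t}, {q, t}, {p, r, s}, {p, q, r, s}, {p, r, s, t}, X }

Derivation:
Start: 𝒞 ∪ {∅, X} = { ∅, {t}, {p, r, s}, X }.
Step 1 adds 3:
  {q, t}  = ᶜ of {p, r, s}
  {p, q, r, s}  = ᶜ of {t}
  {p, r, s, t}  = {p, r, s} ∪ {t}
  |family| = 7
Step 2: +1 →
  {q}  = ᶜ of {p, r, s, t}
  |family| = 8
Step 3: closed — nothing new.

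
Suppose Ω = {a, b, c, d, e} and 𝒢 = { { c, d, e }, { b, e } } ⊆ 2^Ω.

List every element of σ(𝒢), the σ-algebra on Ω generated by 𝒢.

σ(𝒢) (16 sets): { ∅, { a }, { b }, { e }, { a, b }, { a, e }, { b, e }, { c, d }, { a, b, e }, { a, c, d }, { b, c, d }, { c, d, e }, { a, b, c, d }, { a, c, d, e }, { b, c, d, e }, Ω }

Check:
Start: 𝒢 ∪ {∅, Ω} = { ∅, { b, e }, { c, d, e }, Ω }.
Round 1. New:
  { a, b }  = complement { c, d, e }
  { a, c, d }  = complement { b, e }
  { b, c, d, e }  = { b, e } ∪ { c, d, e }
  (now 7)
Round 2: +4 →
  { a }  = complement { b, c, d, e }
  { a, b, e }  = { b, e } ∪ { a, b }
  { a, b, c, d }  = { a, c, d } ∪ { a, b }
  { a, c, d, e }  = { c, d, e } ∪ { a, c, d }
  (now 11)
Round 3 adds 3:
  { b }  = complement { a, c, d, e }
  { e }  = complement { a, b, c, d }
  { c, d }  = complement { a, b, e }
  (now 14)
Round 4 (2 new):
  { a, e }  = { e } ∪ { a }
  { b, c, d }  = { c, d } ∪ { b }
  (now 16)
Round 5 adds nothing — fixpoint reached.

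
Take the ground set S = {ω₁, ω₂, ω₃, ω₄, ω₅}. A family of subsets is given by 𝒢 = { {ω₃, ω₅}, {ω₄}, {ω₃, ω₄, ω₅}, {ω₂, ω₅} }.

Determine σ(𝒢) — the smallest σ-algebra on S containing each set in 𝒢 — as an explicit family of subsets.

Begin from { {}, {ω₄}, {ω₂, ω₅}, {ω₃, ω₅}, {ω₃, ω₄, ω₅}, S } (that is, 𝒢 plus ∅ and S).
Iteration 1 adds 7:
  {ω₁, ω₂}  = S∖{ω₃, ω₄, ω₅}
  {ω₁, ω₂, ω₄}  = S∖{ω₃, ω₅}
  {ω₁, ω₃, ω₄}  = S∖{ω₂, ω₅}
  {ω₂, ω₃, ω₅}  = {ω₂, ω₅} ∪ {ω₃, ω₅}
  {ω₂, ω₄, ω₅}  = {ω₂, ω₅} ∪ {ω₄}
  {ω₁, ω₂, ω₃, ω₅}  = S∖{ω₄}
  {ω₂, ω₃, ω₄, ω₅}  = {ω₂, ω₅} ∪ {ω₃, ω₄, ω₅}
  |family| = 13
Iteration 2: +7 →
  {ω₁}  = S∖{ω₂, ω₃, ω₄, ω₅}
  {ω₁, ω₃}  = S∖{ω₂, ω₄, ω₅}
  {ω₁, ω₄}  = S∖{ω₂, ω₃, ω₅}
  {ω₁, ω₂, ω₅}  = {ω₂, ω₅} ∪ {ω₁, ω₂}
  {ω₁, ω₂, ω₃, ω₄}  = {ω₁, ω₂} ∪ {ω₁, ω₃, ω₄}
  {ω₁, ω₂, ω₄, ω₅}  = {ω₂, ω₅} ∪ {ω₁, ω₂, ω₄}
  {ω₁, ω₃, ω₄, ω₅}  = {ω₃, ω₄, ω₅} ∪ {ω₁, ω₃, ω₄}
  |family| = 20
Iteration 3. New:
  {ω₂}  = S∖{ω₁, ω₃, ω₄, ω₅}
  {ω₃}  = S∖{ω₁, ω₂, ω₄, ω₅}
  {ω₅}  = S∖{ω₁, ω₂, ω₃, ω₄}
  {ω₃, ω₄}  = S∖{ω₁, ω₂, ω₅}
  {ω₁, ω₂, ω₃}  = {ω₁, ω₃} ∪ {ω₁, ω₂}
  {ω₁, ω₃, ω₅}  = {ω₁, ω₃} ∪ {ω₃, ω₅}
  |family| = 26
Iteration 4 adds 6:
  {ω₁, ω₅}  = {ω₅} ∪ {ω₁}
  {ω₂, ω₃}  = {ω₂} ∪ {ω₃}
  {ω₂, ω₄}  = S∖{ω₁, ω₃, ω₅}
  {ω₄, ω₅}  = S∖{ω₁, ω₂, ω₃}
  {ω₁, ω₄, ω₅}  = {ω₅} ∪ {ω₁, ω₄}
  {ω₂, ω₃, ω₄}  = {ω₃, ω₄} ∪ {ω₂}
  |family| = 32
Iteration 5: closed — nothing new.

Therefore σ(𝒢) = { {}, {ω₁}, {ω₂}, {ω₃}, {ω₄}, {ω₅}, {ω₁, ω₂}, {ω₁, ω₃}, {ω₁, ω₄}, {ω₁, ω₅}, {ω₂, ω₃}, {ω₂, ω₄}, {ω₂, ω₅}, {ω₃, ω₄}, {ω₃, ω₅}, {ω₄, ω₅}, {ω₁, ω₂, ω₃}, {ω₁, ω₂, ω₄}, {ω₁, ω₂, ω₅}, {ω₁, ω₃, ω₄}, {ω₁, ω₃, ω₅}, {ω₁, ω₄, ω₅}, {ω₂, ω₃, ω₄}, {ω₂, ω₃, ω₅}, {ω₂, ω₄, ω₅}, {ω₃, ω₄, ω₅}, {ω₁, ω₂, ω₃, ω₄}, {ω₁, ω₂, ω₃, ω₅}, {ω₁, ω₂, ω₄, ω₅}, {ω₁, ω₃, ω₄, ω₅}, {ω₂, ω₃, ω₄, ω₅}, S } (|σ(𝒢)| = 32).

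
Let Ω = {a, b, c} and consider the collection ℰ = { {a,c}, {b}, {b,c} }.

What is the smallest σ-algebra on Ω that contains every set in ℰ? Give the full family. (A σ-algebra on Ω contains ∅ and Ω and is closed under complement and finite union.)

Begin from { ∅, {b}, {a,c}, {b,c}, Ω } (that is, ℰ plus ∅ and Ω).
Pass 1 adds 1:
  {a}  = {b,c}ᶜ
  (now 6)
Pass 2 adds 1:
  {a,b}  = {b} ∪ {a}
  (now 7)
Pass 3: 1 new —
  {c}  = {a,b}ᶜ
  (now 8)
Pass 4: stable.

Hence σ(ℰ) has 8 members: { ∅, {a}, {b}, {c}, {a,b}, {a,c}, {b,c}, Ω }.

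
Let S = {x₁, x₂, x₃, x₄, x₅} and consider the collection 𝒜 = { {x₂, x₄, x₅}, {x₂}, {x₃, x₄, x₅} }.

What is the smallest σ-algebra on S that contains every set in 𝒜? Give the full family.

σ(𝒜) (16 sets): { {}, {x₁}, {x₂}, {x₃}, {x₁, x₂}, {x₁, x₃}, {x₂, x₃}, {x₄, x₅}, {x₁, x₂, x₃}, {x₁, x₄, x₅}, {x₂, x₄, x₅}, {x₃, x₄, x₅}, {x₁, x₂, x₄, x₅}, {x₁, x₃, x₄, x₅}, {x₂, x₃, x₄, x₅}, S }

Working:
Take S₀ = 𝒜 ∪ {∅, S} = { {}, {x₂}, {x₂, x₄, x₅}, {x₃, x₄, x₅}, S }.
Iteration 1 (4 new):
  {x₁, x₂}  = S∖{x₃, x₄, x₅}
  {x₁, x₃}  = S∖{x₂, x₄, x₅}
  {x₁, x₃, x₄, x₅}  = S∖{x₂}
  {x₂, x₃, x₄, x₅}  = {x₃, x₄, x₅} ∪ {x₂}
  |family| = 9
Iteration 2 adds 3:
  {x₁}  = S∖{x₂, x₃, x₄, x₅}
  {x₁, x₂, x₃}  = {x₁, x₂} ∪ {x₁, x₃}
  {x₁, x₂, x₄, x₅}  = {x₁, x₂} ∪ {x₂, x₄, x₅}
  |family| = 12
Iteration 3 (2 new):
  {x₃}  = S∖{x₁, x₂, x₄, x₅}
  {x₄, x₅}  = S∖{x₁, x₂, x₃}
  |family| = 14
Iteration 4. New:
  {x₂, x₃}  = {x₃} ∪ {x₂}
  {x₁, x₄, x₅}  = {x₄, x₅} ∪ {x₁}
  |family| = 16
After Iteration 5 the family is unchanged; done.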